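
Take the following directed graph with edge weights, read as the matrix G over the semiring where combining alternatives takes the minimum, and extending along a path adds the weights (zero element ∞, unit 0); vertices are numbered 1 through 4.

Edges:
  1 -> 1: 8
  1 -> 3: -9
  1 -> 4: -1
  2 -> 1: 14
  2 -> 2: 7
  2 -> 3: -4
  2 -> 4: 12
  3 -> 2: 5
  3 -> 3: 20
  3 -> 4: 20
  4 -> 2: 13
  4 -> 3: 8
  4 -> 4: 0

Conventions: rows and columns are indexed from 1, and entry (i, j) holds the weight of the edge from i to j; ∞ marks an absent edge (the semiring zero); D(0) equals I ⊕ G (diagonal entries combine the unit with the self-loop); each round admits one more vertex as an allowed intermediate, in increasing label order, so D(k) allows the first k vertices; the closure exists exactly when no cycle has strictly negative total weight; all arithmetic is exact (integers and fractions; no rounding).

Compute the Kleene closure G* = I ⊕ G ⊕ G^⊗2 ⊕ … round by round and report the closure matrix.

D(0):
  [0, ∞, -9, -1]
  [14, 0, -4, 12]
  [∞, 5, 0, 20]
  [∞, 13, 8, 0]
D(1):
  [0, ∞, -9, -1]
  [14, 0, -4, 12]
  [∞, 5, 0, 20]
  [∞, 13, 8, 0]
D(2):
  [0, ∞, -9, -1]
  [14, 0, -4, 12]
  [19, 5, 0, 17]
  [27, 13, 8, 0]
D(3):
  [0, -4, -9, -1]
  [14, 0, -4, 12]
  [19, 5, 0, 17]
  [27, 13, 8, 0]
D(4):
  [0, -4, -9, -1]
  [14, 0, -4, 12]
  [19, 5, 0, 17]
  [27, 13, 8, 0]
Answer: G* = [[0, -4, -9, -1], [14, 0, -4, 12], [19, 5, 0, 17], [27, 13, 8, 0]]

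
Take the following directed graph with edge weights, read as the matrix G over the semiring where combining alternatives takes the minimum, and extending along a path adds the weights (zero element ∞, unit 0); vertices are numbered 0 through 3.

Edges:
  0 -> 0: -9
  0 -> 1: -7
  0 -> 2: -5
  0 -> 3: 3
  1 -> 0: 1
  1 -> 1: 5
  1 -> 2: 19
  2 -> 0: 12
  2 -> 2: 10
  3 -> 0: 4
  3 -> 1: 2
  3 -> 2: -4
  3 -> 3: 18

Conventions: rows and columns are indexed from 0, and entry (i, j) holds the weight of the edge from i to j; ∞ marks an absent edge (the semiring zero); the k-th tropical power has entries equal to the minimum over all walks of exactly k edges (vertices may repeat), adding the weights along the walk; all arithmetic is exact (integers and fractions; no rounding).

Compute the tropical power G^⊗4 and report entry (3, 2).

G^⊗2:
  [-18, -16, -14, -6]
  [-8, -6, -4, 4]
  [3, 5, 7, 15]
  [-5, -3, -1, 7]
G^⊗3:
  [-27, -25, -23, -15]
  [-17, -15, -13, -5]
  [-6, -4, -2, 6]
  [-14, -12, -10, -2]
G^⊗4:
  [-36, -34, -32, -24]
  [-26, -24, -22, -14]
  [-15, -13, -11, -3]
  [-23, -21, -19, -11]
Key observation: the optimum is the walk 3->0->0->0->2, with weight 4 + (-9) + (-9) + (-5) = -19.
Optimal value attained by: walk 3->0->0->0->2.
Answer: (G^⊗4)[3][2] = -19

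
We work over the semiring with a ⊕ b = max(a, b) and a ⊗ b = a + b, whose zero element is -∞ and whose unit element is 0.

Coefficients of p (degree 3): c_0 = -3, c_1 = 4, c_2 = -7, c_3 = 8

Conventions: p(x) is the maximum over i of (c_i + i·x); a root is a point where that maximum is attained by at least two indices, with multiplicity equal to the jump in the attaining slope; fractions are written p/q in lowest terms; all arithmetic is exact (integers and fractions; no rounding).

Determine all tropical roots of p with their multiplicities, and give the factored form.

hull edge (i=0, c=-3) to (i=1, c=4): slope 7, span 1
hull edge (i=1, c=4) to (i=3, c=8): slope 2, span 2
Factored form: p(x) = 8 ⊗ (x ⊕ (-7)) ⊗ (x ⊕ (-2)) ⊗ (x ⊕ (-2))
Answer: roots = -7 (mult 1), -2 (mult 2)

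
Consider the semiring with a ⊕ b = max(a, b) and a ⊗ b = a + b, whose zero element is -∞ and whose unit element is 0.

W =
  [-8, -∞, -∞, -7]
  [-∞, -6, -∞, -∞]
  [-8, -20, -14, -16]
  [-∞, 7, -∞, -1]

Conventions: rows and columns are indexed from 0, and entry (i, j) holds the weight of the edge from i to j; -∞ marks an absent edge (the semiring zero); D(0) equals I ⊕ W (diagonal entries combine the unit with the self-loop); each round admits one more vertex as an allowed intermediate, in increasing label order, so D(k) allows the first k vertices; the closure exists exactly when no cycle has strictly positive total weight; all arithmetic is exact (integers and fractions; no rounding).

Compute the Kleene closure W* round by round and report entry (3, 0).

D(0):
  [0, -∞, -∞, -7]
  [-∞, 0, -∞, -∞]
  [-8, -20, 0, -16]
  [-∞, 7, -∞, 0]
D(1):
  [0, -∞, -∞, -7]
  [-∞, 0, -∞, -∞]
  [-8, -20, 0, -15]
  [-∞, 7, -∞, 0]
D(2):
  [0, -∞, -∞, -7]
  [-∞, 0, -∞, -∞]
  [-8, -20, 0, -15]
  [-∞, 7, -∞, 0]
D(3):
  [0, -∞, -∞, -7]
  [-∞, 0, -∞, -∞]
  [-8, -20, 0, -15]
  [-∞, 7, -∞, 0]
D(4):
  [0, 0, -∞, -7]
  [-∞, 0, -∞, -∞]
  [-8, -8, 0, -15]
  [-∞, 7, -∞, 0]
Answer: W*[3][0] = -∞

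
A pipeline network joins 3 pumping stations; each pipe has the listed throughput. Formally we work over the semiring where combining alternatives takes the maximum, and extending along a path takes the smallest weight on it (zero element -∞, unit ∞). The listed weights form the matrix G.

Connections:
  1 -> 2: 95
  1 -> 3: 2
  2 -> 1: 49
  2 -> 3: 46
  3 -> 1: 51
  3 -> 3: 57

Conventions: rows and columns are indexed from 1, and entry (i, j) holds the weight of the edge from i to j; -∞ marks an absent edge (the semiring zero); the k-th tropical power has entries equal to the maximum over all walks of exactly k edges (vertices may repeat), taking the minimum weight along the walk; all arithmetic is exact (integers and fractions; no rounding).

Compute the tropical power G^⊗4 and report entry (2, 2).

G^⊗2:
  [49, -∞, 46]
  [46, 49, 46]
  [51, 51, 57]
G^⊗3:
  [46, 49, 46]
  [49, 46, 46]
  [51, 51, 57]
G^⊗4:
  [49, 46, 46]
  [46, 49, 46]
  [51, 51, 57]
Key observation: the optimum is the walk 2->1->2->1->2, with weight 49 min 95 min 49 min 95 = 49.
Optimal value attained by: walk 2->1->2->1->2.
Answer: (G^⊗4)[2][2] = 49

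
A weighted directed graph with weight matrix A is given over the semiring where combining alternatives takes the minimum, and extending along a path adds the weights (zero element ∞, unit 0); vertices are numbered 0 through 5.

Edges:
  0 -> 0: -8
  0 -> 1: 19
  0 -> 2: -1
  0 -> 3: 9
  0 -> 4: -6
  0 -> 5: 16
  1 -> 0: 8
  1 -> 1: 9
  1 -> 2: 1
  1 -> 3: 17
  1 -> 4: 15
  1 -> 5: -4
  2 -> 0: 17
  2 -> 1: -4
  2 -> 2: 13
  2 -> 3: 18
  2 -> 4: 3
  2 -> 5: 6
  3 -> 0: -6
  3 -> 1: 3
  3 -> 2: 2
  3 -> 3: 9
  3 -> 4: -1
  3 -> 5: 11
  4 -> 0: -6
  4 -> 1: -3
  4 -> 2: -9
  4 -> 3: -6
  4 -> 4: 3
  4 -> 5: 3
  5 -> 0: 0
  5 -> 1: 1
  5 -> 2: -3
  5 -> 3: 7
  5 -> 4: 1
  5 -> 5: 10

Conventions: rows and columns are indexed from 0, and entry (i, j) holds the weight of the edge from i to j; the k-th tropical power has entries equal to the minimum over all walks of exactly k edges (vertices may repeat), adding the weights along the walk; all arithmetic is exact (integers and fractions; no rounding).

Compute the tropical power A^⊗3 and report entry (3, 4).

A^⊗2:
  [-16, -9, -15, -12, -14, -3]
  [-4, -3, -7, 3, -3, 5]
  [-3, 0, -6, -3, 6, -8]
  [-14, -4, -10, -7, -12, -1]
  [-14, -13, -7, -3, -12, -7]
  [-8, -7, -8, -5, -6, -3]
A^⊗3:
  [-24, -19, -23, -20, -22, -13]
  [-12, -11, -12, -9, -10, -7]
  [-11, -10, -11, -1, -9, -4]
  [-22, -15, -21, -18, -20, -9]
  [-22, -15, -21, -18, -20, -17]
  [-16, -12, -15, -12, -14, -11]
Key observation: the optimum is the walk 3->0->0->4, with weight (-6) + (-8) + (-6) = -20.
Optimal value attained by: walk 3->0->0->4.
Answer: (A^⊗3)[3][4] = -20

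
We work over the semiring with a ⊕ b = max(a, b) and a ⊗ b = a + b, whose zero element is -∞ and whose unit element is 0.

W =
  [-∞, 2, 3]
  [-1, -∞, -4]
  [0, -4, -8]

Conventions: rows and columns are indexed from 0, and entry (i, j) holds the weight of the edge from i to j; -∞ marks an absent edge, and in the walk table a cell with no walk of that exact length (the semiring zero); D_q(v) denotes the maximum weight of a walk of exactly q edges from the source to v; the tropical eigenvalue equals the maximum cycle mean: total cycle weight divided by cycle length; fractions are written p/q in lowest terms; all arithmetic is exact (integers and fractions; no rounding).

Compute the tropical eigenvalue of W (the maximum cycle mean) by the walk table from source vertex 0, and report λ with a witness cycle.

q=0: [0, -∞, -∞]
q=1: [-∞, 2, 3]
q=2: [3, -1, -2]
q=3: [-2, 5, 6]
Optimal cycle mean attained by: cycle 0->2->0, total 3 + 0, length 2.
Answer: λ = 3/2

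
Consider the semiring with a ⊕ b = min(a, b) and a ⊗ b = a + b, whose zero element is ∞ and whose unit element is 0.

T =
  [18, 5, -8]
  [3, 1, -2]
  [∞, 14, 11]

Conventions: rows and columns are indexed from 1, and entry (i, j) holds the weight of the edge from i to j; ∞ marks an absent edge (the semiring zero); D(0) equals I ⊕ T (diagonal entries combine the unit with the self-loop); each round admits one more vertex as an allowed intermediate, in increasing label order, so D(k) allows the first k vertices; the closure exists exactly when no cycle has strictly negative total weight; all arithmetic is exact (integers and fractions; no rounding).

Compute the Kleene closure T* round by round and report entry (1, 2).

D(0):
  [0, 5, -8]
  [3, 0, -2]
  [∞, 14, 0]
D(1):
  [0, 5, -8]
  [3, 0, -5]
  [∞, 14, 0]
D(2):
  [0, 5, -8]
  [3, 0, -5]
  [17, 14, 0]
D(3):
  [0, 5, -8]
  [3, 0, -5]
  [17, 14, 0]
Answer: T*[1][2] = 5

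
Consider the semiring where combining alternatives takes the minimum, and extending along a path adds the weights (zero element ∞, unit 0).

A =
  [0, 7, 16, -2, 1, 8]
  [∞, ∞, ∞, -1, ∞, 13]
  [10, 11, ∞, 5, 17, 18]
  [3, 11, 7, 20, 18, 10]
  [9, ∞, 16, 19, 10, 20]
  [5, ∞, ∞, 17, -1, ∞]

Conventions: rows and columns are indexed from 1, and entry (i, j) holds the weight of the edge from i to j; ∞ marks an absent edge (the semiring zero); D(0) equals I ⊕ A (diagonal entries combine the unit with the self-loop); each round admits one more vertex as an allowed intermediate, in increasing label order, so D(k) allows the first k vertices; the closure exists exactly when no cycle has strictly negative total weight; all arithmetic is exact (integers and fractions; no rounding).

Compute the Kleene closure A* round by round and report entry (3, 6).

D(0):
  [0, 7, 16, -2, 1, 8]
  [∞, 0, ∞, -1, ∞, 13]
  [10, 11, 0, 5, 17, 18]
  [3, 11, 7, 0, 18, 10]
  [9, ∞, 16, 19, 0, 20]
  [5, ∞, ∞, 17, -1, 0]
D(1):
  [0, 7, 16, -2, 1, 8]
  [∞, 0, ∞, -1, ∞, 13]
  [10, 11, 0, 5, 11, 18]
  [3, 10, 7, 0, 4, 10]
  [9, 16, 16, 7, 0, 17]
  [5, 12, 21, 3, -1, 0]
D(2):
  [0, 7, 16, -2, 1, 8]
  [∞, 0, ∞, -1, ∞, 13]
  [10, 11, 0, 5, 11, 18]
  [3, 10, 7, 0, 4, 10]
  [9, 16, 16, 7, 0, 17]
  [5, 12, 21, 3, -1, 0]
D(3):
  [0, 7, 16, -2, 1, 8]
  [∞, 0, ∞, -1, ∞, 13]
  [10, 11, 0, 5, 11, 18]
  [3, 10, 7, 0, 4, 10]
  [9, 16, 16, 7, 0, 17]
  [5, 12, 21, 3, -1, 0]
D(4):
  [0, 7, 5, -2, 1, 8]
  [2, 0, 6, -1, 3, 9]
  [8, 11, 0, 5, 9, 15]
  [3, 10, 7, 0, 4, 10]
  [9, 16, 14, 7, 0, 17]
  [5, 12, 10, 3, -1, 0]
D(5):
  [0, 7, 5, -2, 1, 8]
  [2, 0, 6, -1, 3, 9]
  [8, 11, 0, 5, 9, 15]
  [3, 10, 7, 0, 4, 10]
  [9, 16, 14, 7, 0, 17]
  [5, 12, 10, 3, -1, 0]
D(6):
  [0, 7, 5, -2, 1, 8]
  [2, 0, 6, -1, 3, 9]
  [8, 11, 0, 5, 9, 15]
  [3, 10, 7, 0, 4, 10]
  [9, 16, 14, 7, 0, 17]
  [5, 12, 10, 3, -1, 0]
Answer: A*[3][6] = 15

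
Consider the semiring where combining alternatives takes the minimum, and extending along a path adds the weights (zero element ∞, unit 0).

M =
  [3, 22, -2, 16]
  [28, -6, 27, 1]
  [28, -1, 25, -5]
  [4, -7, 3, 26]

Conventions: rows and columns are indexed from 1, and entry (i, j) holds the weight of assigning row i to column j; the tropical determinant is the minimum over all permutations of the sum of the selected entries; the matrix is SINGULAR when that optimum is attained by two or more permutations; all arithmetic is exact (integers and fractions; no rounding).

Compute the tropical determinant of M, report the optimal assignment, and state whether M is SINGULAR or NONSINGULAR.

σ = (1, 2, 3, 4): 3 + (-6) + 25 + 26 = 48
σ = (1, 2, 4, 3): 3 + (-6) + (-5) + 3 = -5
σ = (1, 3, 2, 4): 3 + 27 + (-1) + 26 = 55
σ = (1, 3, 4, 2): 3 + 27 + (-5) + (-7) = 18
σ = (1, 4, 2, 3): 3 + 1 + (-1) + 3 = 6
σ = (1, 4, 3, 2): 3 + 1 + 25 + (-7) = 22
σ = (2, 1, 3, 4): 22 + 28 + 25 + 26 = 101
σ = (2, 1, 4, 3): 22 + 28 + (-5) + 3 = 48
σ = (2, 3, 1, 4): 22 + 27 + 28 + 26 = 103
σ = (2, 3, 4, 1): 22 + 27 + (-5) + 4 = 48
σ = (2, 4, 1, 3): 22 + 1 + 28 + 3 = 54
σ = (2, 4, 3, 1): 22 + 1 + 25 + 4 = 52
σ = (3, 1, 2, 4): (-2) + 28 + (-1) + 26 = 51
σ = (3, 1, 4, 2): (-2) + 28 + (-5) + (-7) = 14
σ = (3, 2, 1, 4): (-2) + (-6) + 28 + 26 = 46
σ = (3, 2, 4, 1): (-2) + (-6) + (-5) + 4 = -9
σ = (3, 4, 1, 2): (-2) + 1 + 28 + (-7) = 20
σ = (3, 4, 2, 1): (-2) + 1 + (-1) + 4 = 2
σ = (4, 1, 2, 3): 16 + 28 + (-1) + 3 = 46
σ = (4, 1, 3, 2): 16 + 28 + 25 + (-7) = 62
σ = (4, 2, 1, 3): 16 + (-6) + 28 + 3 = 41
σ = (4, 2, 3, 1): 16 + (-6) + 25 + 4 = 39
σ = (4, 3, 1, 2): 16 + 27 + 28 + (-7) = 64
σ = (4, 3, 2, 1): 16 + 27 + (-1) + 4 = 46
Optimal value attained by: σ = (3, 2, 4, 1).
Answer: det⊕(M) = -9; verdict: NONSINGULAR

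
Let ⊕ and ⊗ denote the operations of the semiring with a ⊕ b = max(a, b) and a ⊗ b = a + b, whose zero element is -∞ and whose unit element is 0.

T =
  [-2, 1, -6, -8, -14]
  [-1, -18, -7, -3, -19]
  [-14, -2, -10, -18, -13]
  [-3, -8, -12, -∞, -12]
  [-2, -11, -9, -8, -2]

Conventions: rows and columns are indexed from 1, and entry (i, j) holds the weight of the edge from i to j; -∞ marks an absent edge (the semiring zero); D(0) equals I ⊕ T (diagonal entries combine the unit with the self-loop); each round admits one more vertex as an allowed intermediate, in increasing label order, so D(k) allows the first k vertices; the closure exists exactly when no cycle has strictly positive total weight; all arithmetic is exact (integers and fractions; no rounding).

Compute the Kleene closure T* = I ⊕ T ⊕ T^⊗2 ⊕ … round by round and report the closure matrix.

D(0):
  [0, 1, -6, -8, -14]
  [-1, 0, -7, -3, -19]
  [-14, -2, 0, -18, -13]
  [-3, -8, -12, 0, -12]
  [-2, -11, -9, -8, 0]
D(1):
  [0, 1, -6, -8, -14]
  [-1, 0, -7, -3, -15]
  [-14, -2, 0, -18, -13]
  [-3, -2, -9, 0, -12]
  [-2, -1, -8, -8, 0]
D(2):
  [0, 1, -6, -2, -14]
  [-1, 0, -7, -3, -15]
  [-3, -2, 0, -5, -13]
  [-3, -2, -9, 0, -12]
  [-2, -1, -8, -4, 0]
D(3):
  [0, 1, -6, -2, -14]
  [-1, 0, -7, -3, -15]
  [-3, -2, 0, -5, -13]
  [-3, -2, -9, 0, -12]
  [-2, -1, -8, -4, 0]
D(4):
  [0, 1, -6, -2, -14]
  [-1, 0, -7, -3, -15]
  [-3, -2, 0, -5, -13]
  [-3, -2, -9, 0, -12]
  [-2, -1, -8, -4, 0]
D(5):
  [0, 1, -6, -2, -14]
  [-1, 0, -7, -3, -15]
  [-3, -2, 0, -5, -13]
  [-3, -2, -9, 0, -12]
  [-2, -1, -8, -4, 0]
Answer: T* = [[0, 1, -6, -2, -14], [-1, 0, -7, -3, -15], [-3, -2, 0, -5, -13], [-3, -2, -9, 0, -12], [-2, -1, -8, -4, 0]]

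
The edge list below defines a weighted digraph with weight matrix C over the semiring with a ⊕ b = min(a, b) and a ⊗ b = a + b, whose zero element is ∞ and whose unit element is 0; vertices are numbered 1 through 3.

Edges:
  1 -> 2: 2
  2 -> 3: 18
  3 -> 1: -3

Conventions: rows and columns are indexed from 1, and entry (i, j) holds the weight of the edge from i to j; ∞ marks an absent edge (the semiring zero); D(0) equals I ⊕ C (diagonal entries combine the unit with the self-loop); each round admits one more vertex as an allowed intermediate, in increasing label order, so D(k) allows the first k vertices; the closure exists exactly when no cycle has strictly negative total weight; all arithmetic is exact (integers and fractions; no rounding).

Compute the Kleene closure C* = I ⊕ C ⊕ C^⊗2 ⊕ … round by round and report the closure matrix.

D(0):
  [0, 2, ∞]
  [∞, 0, 18]
  [-3, ∞, 0]
D(1):
  [0, 2, ∞]
  [∞, 0, 18]
  [-3, -1, 0]
D(2):
  [0, 2, 20]
  [∞, 0, 18]
  [-3, -1, 0]
D(3):
  [0, 2, 20]
  [15, 0, 18]
  [-3, -1, 0]
Answer: C* = [[0, 2, 20], [15, 0, 18], [-3, -1, 0]]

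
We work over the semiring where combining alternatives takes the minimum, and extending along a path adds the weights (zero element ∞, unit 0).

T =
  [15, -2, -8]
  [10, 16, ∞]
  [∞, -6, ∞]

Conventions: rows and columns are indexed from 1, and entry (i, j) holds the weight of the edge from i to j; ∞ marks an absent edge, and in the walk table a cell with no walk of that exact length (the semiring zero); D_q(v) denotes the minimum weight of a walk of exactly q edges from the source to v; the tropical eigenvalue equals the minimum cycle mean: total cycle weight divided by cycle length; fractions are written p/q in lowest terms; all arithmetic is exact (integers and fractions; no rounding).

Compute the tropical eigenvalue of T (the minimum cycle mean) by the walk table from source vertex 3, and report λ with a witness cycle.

q=0: [∞, ∞, 0]
q=1: [∞, -6, ∞]
q=2: [4, 10, ∞]
q=3: [19, 2, -4]
Optimal cycle mean attained by: cycle 1->3->2->1, total (-8) + (-6) + 10, length 3.
Answer: λ = -4/3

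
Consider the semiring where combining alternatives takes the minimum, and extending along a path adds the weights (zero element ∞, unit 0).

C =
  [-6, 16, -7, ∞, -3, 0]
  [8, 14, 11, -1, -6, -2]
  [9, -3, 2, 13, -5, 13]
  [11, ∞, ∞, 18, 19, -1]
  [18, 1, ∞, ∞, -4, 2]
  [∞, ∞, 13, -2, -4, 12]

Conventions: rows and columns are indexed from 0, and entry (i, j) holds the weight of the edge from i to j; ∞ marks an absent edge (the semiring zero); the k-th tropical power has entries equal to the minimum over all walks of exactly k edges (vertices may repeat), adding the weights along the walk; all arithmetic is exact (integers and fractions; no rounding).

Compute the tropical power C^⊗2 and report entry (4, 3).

C^⊗2:
  [-12, -10, -13, -2, -12, -6]
  [2, -5, 1, -4, -10, -4]
  [3, -4, 2, -4, -9, -5]
  [5, 20, 4, -3, -5, 11]
  [9, -3, 11, 0, -8, -2]
  [9, -3, 15, 10, -8, -3]
Key observation: the optimum is the walk 4->1->3, with weight 1 + (-1) = 0.
Optimal value attained by: walk 4->1->3.
Answer: (C^⊗2)[4][3] = 0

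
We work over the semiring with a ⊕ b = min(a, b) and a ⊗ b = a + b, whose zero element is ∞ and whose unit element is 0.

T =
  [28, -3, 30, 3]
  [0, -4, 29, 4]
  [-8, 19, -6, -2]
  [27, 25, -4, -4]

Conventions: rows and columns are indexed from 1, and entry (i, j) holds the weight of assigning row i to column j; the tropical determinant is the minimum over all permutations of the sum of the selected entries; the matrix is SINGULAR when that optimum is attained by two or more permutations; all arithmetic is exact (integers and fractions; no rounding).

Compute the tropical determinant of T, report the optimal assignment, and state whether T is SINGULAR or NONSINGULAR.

σ = (1, 2, 3, 4): 28 + (-4) + (-6) + (-4) = 14
σ = (1, 2, 4, 3): 28 + (-4) + (-2) + (-4) = 18
σ = (1, 3, 2, 4): 28 + 29 + 19 + (-4) = 72
σ = (1, 3, 4, 2): 28 + 29 + (-2) + 25 = 80
σ = (1, 4, 2, 3): 28 + 4 + 19 + (-4) = 47
σ = (1, 4, 3, 2): 28 + 4 + (-6) + 25 = 51
σ = (2, 1, 3, 4): (-3) + 0 + (-6) + (-4) = -13
σ = (2, 1, 4, 3): (-3) + 0 + (-2) + (-4) = -9
σ = (2, 3, 1, 4): (-3) + 29 + (-8) + (-4) = 14
σ = (2, 3, 4, 1): (-3) + 29 + (-2) + 27 = 51
σ = (2, 4, 1, 3): (-3) + 4 + (-8) + (-4) = -11
σ = (2, 4, 3, 1): (-3) + 4 + (-6) + 27 = 22
σ = (3, 1, 2, 4): 30 + 0 + 19 + (-4) = 45
σ = (3, 1, 4, 2): 30 + 0 + (-2) + 25 = 53
σ = (3, 2, 1, 4): 30 + (-4) + (-8) + (-4) = 14
σ = (3, 2, 4, 1): 30 + (-4) + (-2) + 27 = 51
σ = (3, 4, 1, 2): 30 + 4 + (-8) + 25 = 51
σ = (3, 4, 2, 1): 30 + 4 + 19 + 27 = 80
σ = (4, 1, 2, 3): 3 + 0 + 19 + (-4) = 18
σ = (4, 1, 3, 2): 3 + 0 + (-6) + 25 = 22
σ = (4, 2, 1, 3): 3 + (-4) + (-8) + (-4) = -13
σ = (4, 2, 3, 1): 3 + (-4) + (-6) + 27 = 20
σ = (4, 3, 1, 2): 3 + 29 + (-8) + 25 = 49
σ = (4, 3, 2, 1): 3 + 29 + 19 + 27 = 78
Optimal value attained by: σ = (2, 1, 3, 4).
Answer: det⊕(T) = -13; verdict: SINGULAR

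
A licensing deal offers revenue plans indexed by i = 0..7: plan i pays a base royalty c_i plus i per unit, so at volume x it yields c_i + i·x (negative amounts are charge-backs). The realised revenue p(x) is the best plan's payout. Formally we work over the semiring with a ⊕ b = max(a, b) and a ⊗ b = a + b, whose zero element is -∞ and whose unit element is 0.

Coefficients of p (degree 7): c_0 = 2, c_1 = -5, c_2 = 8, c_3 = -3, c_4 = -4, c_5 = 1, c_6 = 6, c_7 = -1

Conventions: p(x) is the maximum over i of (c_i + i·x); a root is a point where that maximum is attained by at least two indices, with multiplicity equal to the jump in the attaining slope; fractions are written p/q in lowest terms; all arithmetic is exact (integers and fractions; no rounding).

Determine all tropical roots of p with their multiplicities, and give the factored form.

hull edge (i=0, c=2) to (i=2, c=8): slope 3, span 2
hull edge (i=2, c=8) to (i=6, c=6): slope -1/2, span 4
hull edge (i=6, c=6) to (i=7, c=-1): slope -7, span 1
Factored form: p(x) = -1 ⊗ (x ⊕ (-3)) ⊗ (x ⊕ (-3)) ⊗ (x ⊕ 1/2) ⊗ (x ⊕ 1/2) ⊗ (x ⊕ 1/2) ⊗ (x ⊕ 1/2) ⊗ (x ⊕ 7)
Answer: roots = -3 (mult 2), 1/2 (mult 4), 7 (mult 1)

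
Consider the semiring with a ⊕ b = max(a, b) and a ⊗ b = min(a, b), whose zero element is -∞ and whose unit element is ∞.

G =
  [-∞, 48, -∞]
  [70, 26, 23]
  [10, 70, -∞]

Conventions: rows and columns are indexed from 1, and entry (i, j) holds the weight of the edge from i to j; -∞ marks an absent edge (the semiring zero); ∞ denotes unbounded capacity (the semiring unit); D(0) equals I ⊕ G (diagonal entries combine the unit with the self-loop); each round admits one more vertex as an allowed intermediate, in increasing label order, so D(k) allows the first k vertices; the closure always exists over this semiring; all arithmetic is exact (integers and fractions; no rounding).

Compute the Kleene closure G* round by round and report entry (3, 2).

D(0):
  [∞, 48, -∞]
  [70, ∞, 23]
  [10, 70, ∞]
D(1):
  [∞, 48, -∞]
  [70, ∞, 23]
  [10, 70, ∞]
D(2):
  [∞, 48, 23]
  [70, ∞, 23]
  [70, 70, ∞]
D(3):
  [∞, 48, 23]
  [70, ∞, 23]
  [70, 70, ∞]
Answer: G*[3][2] = 70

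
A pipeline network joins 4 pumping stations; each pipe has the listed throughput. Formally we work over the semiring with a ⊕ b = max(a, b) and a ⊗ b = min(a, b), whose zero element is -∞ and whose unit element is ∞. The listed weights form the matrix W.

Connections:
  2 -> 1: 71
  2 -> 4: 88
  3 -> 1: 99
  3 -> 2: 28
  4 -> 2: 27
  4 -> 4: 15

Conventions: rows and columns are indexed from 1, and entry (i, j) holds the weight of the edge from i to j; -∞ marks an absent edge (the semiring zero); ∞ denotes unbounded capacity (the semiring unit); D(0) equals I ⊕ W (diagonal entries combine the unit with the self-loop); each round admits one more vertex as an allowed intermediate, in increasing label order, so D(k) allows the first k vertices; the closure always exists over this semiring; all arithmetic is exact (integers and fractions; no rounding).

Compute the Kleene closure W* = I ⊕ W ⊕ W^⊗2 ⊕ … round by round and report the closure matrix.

D(0):
  [∞, -∞, -∞, -∞]
  [71, ∞, -∞, 88]
  [99, 28, ∞, -∞]
  [-∞, 27, -∞, ∞]
D(1):
  [∞, -∞, -∞, -∞]
  [71, ∞, -∞, 88]
  [99, 28, ∞, -∞]
  [-∞, 27, -∞, ∞]
D(2):
  [∞, -∞, -∞, -∞]
  [71, ∞, -∞, 88]
  [99, 28, ∞, 28]
  [27, 27, -∞, ∞]
D(3):
  [∞, -∞, -∞, -∞]
  [71, ∞, -∞, 88]
  [99, 28, ∞, 28]
  [27, 27, -∞, ∞]
D(4):
  [∞, -∞, -∞, -∞]
  [71, ∞, -∞, 88]
  [99, 28, ∞, 28]
  [27, 27, -∞, ∞]
Answer: W* = [[∞, -∞, -∞, -∞], [71, ∞, -∞, 88], [99, 28, ∞, 28], [27, 27, -∞, ∞]]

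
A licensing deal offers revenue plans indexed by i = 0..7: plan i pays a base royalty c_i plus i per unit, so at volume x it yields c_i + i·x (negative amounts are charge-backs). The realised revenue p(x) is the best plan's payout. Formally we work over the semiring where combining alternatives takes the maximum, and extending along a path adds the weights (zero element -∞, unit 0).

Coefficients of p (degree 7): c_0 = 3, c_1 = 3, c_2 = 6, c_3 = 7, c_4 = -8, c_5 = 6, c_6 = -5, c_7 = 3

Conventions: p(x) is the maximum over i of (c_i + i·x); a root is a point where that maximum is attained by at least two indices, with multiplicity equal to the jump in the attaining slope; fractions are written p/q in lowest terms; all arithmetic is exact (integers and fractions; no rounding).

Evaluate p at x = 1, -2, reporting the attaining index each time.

p(1) = max(3+0·1=3, 3+1·1=4, 6+2·1=8, 7+3·1=10, -8+4·1=-4, 6+5·1=11, -5+6·1=1, 3+7·1=10) = 11 (attained by i=5)
p(-2) = max(3+0·(-2)=3, 3+1·(-2)=1, 6+2·(-2)=2, 7+3·(-2)=1, -8+4·(-2)=-16, 6+5·(-2)=-4, -5+6·(-2)=-17, 3+7·(-2)=-11) = 3 (attained by i=0)
Answer: p(1) = 11; p(-2) = 3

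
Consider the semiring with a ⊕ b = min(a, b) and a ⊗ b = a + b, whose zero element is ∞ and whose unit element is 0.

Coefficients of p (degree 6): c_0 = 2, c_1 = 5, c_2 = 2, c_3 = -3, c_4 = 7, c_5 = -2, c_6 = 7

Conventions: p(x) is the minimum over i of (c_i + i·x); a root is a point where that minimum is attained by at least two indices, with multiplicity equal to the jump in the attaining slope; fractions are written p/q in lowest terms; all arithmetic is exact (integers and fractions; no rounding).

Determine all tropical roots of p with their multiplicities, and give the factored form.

hull edge (i=0, c=2) to (i=3, c=-3): slope -5/3, span 3
hull edge (i=3, c=-3) to (i=5, c=-2): slope 1/2, span 2
hull edge (i=5, c=-2) to (i=6, c=7): slope 9, span 1
Factored form: p(x) = 7 ⊗ (x ⊕ (-9)) ⊗ (x ⊕ (-1/2)) ⊗ (x ⊕ (-1/2)) ⊗ (x ⊕ 5/3) ⊗ (x ⊕ 5/3) ⊗ (x ⊕ 5/3)
Answer: roots = -9 (mult 1), -1/2 (mult 2), 5/3 (mult 3)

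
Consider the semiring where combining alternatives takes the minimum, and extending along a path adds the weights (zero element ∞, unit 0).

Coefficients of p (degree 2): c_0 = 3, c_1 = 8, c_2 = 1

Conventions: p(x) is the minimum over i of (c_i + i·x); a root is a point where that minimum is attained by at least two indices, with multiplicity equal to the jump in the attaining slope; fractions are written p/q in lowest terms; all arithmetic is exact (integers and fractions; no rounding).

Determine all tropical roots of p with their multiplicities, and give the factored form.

hull edge (i=0, c=3) to (i=2, c=1): slope -1, span 2
Factored form: p(x) = 1 ⊗ (x ⊕ 1) ⊗ (x ⊕ 1)
Answer: roots = 1 (mult 2)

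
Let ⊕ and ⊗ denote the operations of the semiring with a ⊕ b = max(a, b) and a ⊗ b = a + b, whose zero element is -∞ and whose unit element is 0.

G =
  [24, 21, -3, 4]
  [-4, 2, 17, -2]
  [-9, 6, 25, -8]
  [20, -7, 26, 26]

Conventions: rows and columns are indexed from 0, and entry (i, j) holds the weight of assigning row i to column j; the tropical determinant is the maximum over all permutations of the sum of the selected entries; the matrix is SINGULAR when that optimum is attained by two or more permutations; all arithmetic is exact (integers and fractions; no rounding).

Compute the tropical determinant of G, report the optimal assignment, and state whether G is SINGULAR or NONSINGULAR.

σ = (0, 1, 2, 3): 24 + 2 + 25 + 26 = 77
σ = (0, 1, 3, 2): 24 + 2 + (-8) + 26 = 44
σ = (0, 2, 1, 3): 24 + 17 + 6 + 26 = 73
σ = (0, 2, 3, 1): 24 + 17 + (-8) + (-7) = 26
σ = (0, 3, 1, 2): 24 + (-2) + 6 + 26 = 54
σ = (0, 3, 2, 1): 24 + (-2) + 25 + (-7) = 40
σ = (1, 0, 2, 3): 21 + (-4) + 25 + 26 = 68
σ = (1, 0, 3, 2): 21 + (-4) + (-8) + 26 = 35
σ = (1, 2, 0, 3): 21 + 17 + (-9) + 26 = 55
σ = (1, 2, 3, 0): 21 + 17 + (-8) + 20 = 50
σ = (1, 3, 0, 2): 21 + (-2) + (-9) + 26 = 36
σ = (1, 3, 2, 0): 21 + (-2) + 25 + 20 = 64
σ = (2, 0, 1, 3): (-3) + (-4) + 6 + 26 = 25
σ = (2, 0, 3, 1): (-3) + (-4) + (-8) + (-7) = -22
σ = (2, 1, 0, 3): (-3) + 2 + (-9) + 26 = 16
σ = (2, 1, 3, 0): (-3) + 2 + (-8) + 20 = 11
σ = (2, 3, 0, 1): (-3) + (-2) + (-9) + (-7) = -21
σ = (2, 3, 1, 0): (-3) + (-2) + 6 + 20 = 21
σ = (3, 0, 1, 2): 4 + (-4) + 6 + 26 = 32
σ = (3, 0, 2, 1): 4 + (-4) + 25 + (-7) = 18
σ = (3, 1, 0, 2): 4 + 2 + (-9) + 26 = 23
σ = (3, 1, 2, 0): 4 + 2 + 25 + 20 = 51
σ = (3, 2, 0, 1): 4 + 17 + (-9) + (-7) = 5
σ = (3, 2, 1, 0): 4 + 17 + 6 + 20 = 47
Optimal value attained by: σ = (0, 1, 2, 3).
Answer: det⊕(G) = 77; verdict: NONSINGULAR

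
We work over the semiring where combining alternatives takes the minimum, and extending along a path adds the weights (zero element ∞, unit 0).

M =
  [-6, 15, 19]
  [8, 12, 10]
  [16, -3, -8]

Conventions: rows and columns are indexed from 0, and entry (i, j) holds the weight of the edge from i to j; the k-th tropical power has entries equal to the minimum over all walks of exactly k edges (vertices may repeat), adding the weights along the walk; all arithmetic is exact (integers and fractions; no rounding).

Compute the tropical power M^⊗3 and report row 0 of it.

M^⊗2:
  [-12, 9, 11]
  [2, 7, 2]
  [5, -11, -16]
M^⊗3:
  [-18, 3, 3]
  [-4, -1, -6]
  [-3, -19, -24]
Answer: row 0 of M^⊗3 = [-18, 3, 3]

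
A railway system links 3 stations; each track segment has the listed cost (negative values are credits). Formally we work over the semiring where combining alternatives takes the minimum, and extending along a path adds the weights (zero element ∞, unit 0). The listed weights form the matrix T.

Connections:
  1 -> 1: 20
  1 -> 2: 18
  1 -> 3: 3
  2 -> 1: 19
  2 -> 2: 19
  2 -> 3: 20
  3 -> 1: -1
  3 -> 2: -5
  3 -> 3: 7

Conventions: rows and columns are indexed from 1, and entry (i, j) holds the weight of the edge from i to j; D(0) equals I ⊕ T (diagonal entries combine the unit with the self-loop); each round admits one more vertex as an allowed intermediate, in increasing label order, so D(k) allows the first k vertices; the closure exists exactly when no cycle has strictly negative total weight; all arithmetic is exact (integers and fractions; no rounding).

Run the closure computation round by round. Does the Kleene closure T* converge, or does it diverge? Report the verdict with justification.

D(0):
  [0, 18, 3]
  [19, 0, 20]
  [-1, -5, 0]
D(1):
  [0, 18, 3]
  [19, 0, 20]
  [-1, -5, 0]
D(2):
  [0, 18, 3]
  [19, 0, 20]
  [-1, -5, 0]
D(3):
  [0, -2, 3]
  [19, 0, 20]
  [-1, -5, 0]
Key observation: every diagonal entry stays at the unit through all rounds, so no improving cycle exists.
Answer: CONVERGES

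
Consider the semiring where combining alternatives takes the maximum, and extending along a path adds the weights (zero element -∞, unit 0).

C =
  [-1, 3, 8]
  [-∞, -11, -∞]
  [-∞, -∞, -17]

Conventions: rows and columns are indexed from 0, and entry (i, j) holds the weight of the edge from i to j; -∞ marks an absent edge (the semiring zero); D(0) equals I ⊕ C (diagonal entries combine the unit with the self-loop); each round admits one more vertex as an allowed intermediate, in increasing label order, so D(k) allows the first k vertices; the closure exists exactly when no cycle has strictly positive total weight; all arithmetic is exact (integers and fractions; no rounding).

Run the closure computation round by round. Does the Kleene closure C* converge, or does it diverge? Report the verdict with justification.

D(0):
  [0, 3, 8]
  [-∞, 0, -∞]
  [-∞, -∞, 0]
D(1):
  [0, 3, 8]
  [-∞, 0, -∞]
  [-∞, -∞, 0]
D(2):
  [0, 3, 8]
  [-∞, 0, -∞]
  [-∞, -∞, 0]
D(3):
  [0, 3, 8]
  [-∞, 0, -∞]
  [-∞, -∞, 0]
Key observation: every diagonal entry stays at the unit through all rounds, so no improving cycle exists.
Answer: CONVERGES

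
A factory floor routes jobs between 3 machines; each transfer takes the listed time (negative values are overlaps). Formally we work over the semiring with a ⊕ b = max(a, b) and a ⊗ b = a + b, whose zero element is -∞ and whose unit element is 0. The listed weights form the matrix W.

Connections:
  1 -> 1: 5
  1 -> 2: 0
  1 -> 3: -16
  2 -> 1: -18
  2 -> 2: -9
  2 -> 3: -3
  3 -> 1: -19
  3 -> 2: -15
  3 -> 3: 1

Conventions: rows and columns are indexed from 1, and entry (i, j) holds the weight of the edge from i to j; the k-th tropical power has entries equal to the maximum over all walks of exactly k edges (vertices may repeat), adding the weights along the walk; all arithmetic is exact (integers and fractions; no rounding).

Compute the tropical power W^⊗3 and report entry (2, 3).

W^⊗2:
  [10, 5, -3]
  [-13, -18, -2]
  [-14, -14, 2]
W^⊗3:
  [15, 10, 2]
  [-8, -13, -1]
  [-9, -13, 3]
Key observation: the optimum is the walk 2->3->3->3, with weight (-3) + 1 + 1 = -1.
Optimal value attained by: walk 2->3->3->3.
Answer: (W^⊗3)[2][3] = -1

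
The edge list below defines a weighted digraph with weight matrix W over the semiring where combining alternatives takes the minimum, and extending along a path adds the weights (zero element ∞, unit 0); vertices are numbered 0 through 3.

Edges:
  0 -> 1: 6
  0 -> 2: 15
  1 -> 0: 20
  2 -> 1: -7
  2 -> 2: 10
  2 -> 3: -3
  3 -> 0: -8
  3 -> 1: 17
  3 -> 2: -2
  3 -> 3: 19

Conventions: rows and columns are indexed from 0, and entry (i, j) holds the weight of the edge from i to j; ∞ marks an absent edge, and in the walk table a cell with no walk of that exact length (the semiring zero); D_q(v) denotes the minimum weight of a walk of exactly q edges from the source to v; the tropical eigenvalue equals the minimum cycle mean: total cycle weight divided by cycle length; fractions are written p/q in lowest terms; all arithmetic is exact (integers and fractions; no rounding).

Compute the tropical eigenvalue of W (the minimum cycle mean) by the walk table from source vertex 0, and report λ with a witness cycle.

q=0: [0, ∞, ∞, ∞]
q=1: [∞, 6, 15, ∞]
q=2: [26, 8, 25, 12]
q=3: [4, 18, 10, 22]
q=4: [14, 3, 19, 7]
Optimal cycle mean attained by: cycle 2->3->2, total (-3) + (-2), length 2.
Answer: λ = -5/2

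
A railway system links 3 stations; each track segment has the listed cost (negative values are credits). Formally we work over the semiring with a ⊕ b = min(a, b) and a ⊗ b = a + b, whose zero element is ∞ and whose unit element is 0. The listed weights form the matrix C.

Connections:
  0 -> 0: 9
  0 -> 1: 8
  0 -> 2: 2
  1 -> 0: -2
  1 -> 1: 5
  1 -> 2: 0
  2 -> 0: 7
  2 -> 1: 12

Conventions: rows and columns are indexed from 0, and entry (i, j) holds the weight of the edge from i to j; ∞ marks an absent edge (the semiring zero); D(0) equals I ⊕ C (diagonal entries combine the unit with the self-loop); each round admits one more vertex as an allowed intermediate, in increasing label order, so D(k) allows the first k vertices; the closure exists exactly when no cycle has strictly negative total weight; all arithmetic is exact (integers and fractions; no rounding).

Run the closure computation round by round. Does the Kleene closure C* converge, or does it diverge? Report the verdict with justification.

D(0):
  [0, 8, 2]
  [-2, 0, 0]
  [7, 12, 0]
D(1):
  [0, 8, 2]
  [-2, 0, 0]
  [7, 12, 0]
D(2):
  [0, 8, 2]
  [-2, 0, 0]
  [7, 12, 0]
D(3):
  [0, 8, 2]
  [-2, 0, 0]
  [7, 12, 0]
Key observation: every diagonal entry stays at the unit through all rounds, so no improving cycle exists.
Answer: CONVERGES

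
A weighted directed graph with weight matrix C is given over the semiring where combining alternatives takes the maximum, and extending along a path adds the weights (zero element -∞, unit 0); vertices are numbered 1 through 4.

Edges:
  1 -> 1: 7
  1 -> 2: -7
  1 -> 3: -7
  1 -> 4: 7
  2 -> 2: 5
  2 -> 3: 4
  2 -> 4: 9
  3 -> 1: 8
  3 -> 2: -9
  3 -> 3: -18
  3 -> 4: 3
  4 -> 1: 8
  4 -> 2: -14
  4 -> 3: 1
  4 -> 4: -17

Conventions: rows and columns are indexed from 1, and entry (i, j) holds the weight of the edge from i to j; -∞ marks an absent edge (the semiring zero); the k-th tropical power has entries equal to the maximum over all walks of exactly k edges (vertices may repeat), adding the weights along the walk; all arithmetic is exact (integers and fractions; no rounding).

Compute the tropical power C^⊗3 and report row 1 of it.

C^⊗2:
  [15, 0, 8, 14]
  [17, 10, 10, 14]
  [15, 1, 4, 15]
  [15, 1, 1, 15]
C^⊗3:
  [22, 8, 15, 22]
  [24, 15, 15, 24]
  [23, 8, 16, 22]
  [23, 8, 16, 22]
Answer: row 1 of C^⊗3 = [22, 8, 15, 22]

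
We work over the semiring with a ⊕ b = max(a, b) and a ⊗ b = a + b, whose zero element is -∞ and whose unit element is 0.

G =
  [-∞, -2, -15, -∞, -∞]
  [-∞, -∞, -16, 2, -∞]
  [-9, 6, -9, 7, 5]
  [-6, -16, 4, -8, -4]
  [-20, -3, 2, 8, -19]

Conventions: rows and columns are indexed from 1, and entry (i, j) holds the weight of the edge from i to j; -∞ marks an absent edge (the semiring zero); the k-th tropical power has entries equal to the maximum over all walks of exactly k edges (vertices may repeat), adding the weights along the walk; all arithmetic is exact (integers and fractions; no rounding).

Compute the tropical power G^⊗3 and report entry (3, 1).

G^⊗2:
  [-24, -9, -18, 0, -10]
  [-4, -10, 6, -6, -2]
  [1, 2, 11, 13, 3]
  [-5, 10, -2, 11, 9]
  [2, 8, 12, 9, 7]
G^⊗3:
  [-6, -12, 4, -2, -4]
  [-3, 12, 0, 13, 11]
  [7, 17, 17, 18, 16]
  [5, 6, 15, 17, 7]
  [3, 18, 13, 19, 17]
Key observation: the optimum is the walk 3->5->4->1, with weight 5 + 8 + (-6) = 7.
Optimal value attained by: walk 3->5->4->1.
Answer: (G^⊗3)[3][1] = 7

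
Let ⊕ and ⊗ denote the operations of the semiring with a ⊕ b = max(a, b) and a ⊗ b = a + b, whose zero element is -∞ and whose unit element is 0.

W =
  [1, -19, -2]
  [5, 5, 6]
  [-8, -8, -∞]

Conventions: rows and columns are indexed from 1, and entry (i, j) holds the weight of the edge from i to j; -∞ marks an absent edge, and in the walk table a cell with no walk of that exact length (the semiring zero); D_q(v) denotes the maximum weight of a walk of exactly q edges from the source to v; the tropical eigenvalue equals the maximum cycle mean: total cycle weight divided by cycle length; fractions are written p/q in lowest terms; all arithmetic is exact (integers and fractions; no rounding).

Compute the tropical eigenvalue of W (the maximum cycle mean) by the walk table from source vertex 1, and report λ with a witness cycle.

q=0: [0, -∞, -∞]
q=1: [1, -19, -2]
q=2: [2, -10, -1]
q=3: [3, -5, 0]
Optimal cycle mean attained by: cycle 2->2, total 5, length 1.
Answer: λ = 5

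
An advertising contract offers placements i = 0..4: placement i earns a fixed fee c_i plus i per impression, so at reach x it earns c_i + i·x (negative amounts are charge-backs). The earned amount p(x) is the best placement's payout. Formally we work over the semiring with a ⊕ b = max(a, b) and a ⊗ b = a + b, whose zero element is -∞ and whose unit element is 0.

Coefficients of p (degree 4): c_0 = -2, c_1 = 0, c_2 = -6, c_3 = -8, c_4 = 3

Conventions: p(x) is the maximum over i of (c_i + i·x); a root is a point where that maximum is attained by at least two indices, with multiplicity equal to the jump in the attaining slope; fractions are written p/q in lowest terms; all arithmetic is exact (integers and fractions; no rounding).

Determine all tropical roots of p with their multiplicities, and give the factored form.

hull edge (i=0, c=-2) to (i=1, c=0): slope 2, span 1
hull edge (i=1, c=0) to (i=4, c=3): slope 1, span 3
Factored form: p(x) = 3 ⊗ (x ⊕ (-2)) ⊗ (x ⊕ (-1)) ⊗ (x ⊕ (-1)) ⊗ (x ⊕ (-1))
Answer: roots = -2 (mult 1), -1 (mult 3)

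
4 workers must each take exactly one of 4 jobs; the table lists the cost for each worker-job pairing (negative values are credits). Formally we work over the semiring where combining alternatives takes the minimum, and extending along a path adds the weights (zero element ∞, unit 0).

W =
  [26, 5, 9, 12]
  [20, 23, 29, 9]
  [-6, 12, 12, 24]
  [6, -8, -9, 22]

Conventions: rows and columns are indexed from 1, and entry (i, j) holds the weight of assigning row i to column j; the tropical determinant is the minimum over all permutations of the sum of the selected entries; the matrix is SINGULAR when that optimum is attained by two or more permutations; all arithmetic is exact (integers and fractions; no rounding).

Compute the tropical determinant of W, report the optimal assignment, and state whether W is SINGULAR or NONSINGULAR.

σ = (1, 2, 3, 4): 26 + 23 + 12 + 22 = 83
σ = (1, 2, 4, 3): 26 + 23 + 24 + (-9) = 64
σ = (1, 3, 2, 4): 26 + 29 + 12 + 22 = 89
σ = (1, 3, 4, 2): 26 + 29 + 24 + (-8) = 71
σ = (1, 4, 2, 3): 26 + 9 + 12 + (-9) = 38
σ = (1, 4, 3, 2): 26 + 9 + 12 + (-8) = 39
σ = (2, 1, 3, 4): 5 + 20 + 12 + 22 = 59
σ = (2, 1, 4, 3): 5 + 20 + 24 + (-9) = 40
σ = (2, 3, 1, 4): 5 + 29 + (-6) + 22 = 50
σ = (2, 3, 4, 1): 5 + 29 + 24 + 6 = 64
σ = (2, 4, 1, 3): 5 + 9 + (-6) + (-9) = -1
σ = (2, 4, 3, 1): 5 + 9 + 12 + 6 = 32
σ = (3, 1, 2, 4): 9 + 20 + 12 + 22 = 63
σ = (3, 1, 4, 2): 9 + 20 + 24 + (-8) = 45
σ = (3, 2, 1, 4): 9 + 23 + (-6) + 22 = 48
σ = (3, 2, 4, 1): 9 + 23 + 24 + 6 = 62
σ = (3, 4, 1, 2): 9 + 9 + (-6) + (-8) = 4
σ = (3, 4, 2, 1): 9 + 9 + 12 + 6 = 36
σ = (4, 1, 2, 3): 12 + 20 + 12 + (-9) = 35
σ = (4, 1, 3, 2): 12 + 20 + 12 + (-8) = 36
σ = (4, 2, 1, 3): 12 + 23 + (-6) + (-9) = 20
σ = (4, 2, 3, 1): 12 + 23 + 12 + 6 = 53
σ = (4, 3, 1, 2): 12 + 29 + (-6) + (-8) = 27
σ = (4, 3, 2, 1): 12 + 29 + 12 + 6 = 59
Optimal value attained by: σ = (2, 4, 1, 3).
Answer: det⊕(W) = -1; verdict: NONSINGULAR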